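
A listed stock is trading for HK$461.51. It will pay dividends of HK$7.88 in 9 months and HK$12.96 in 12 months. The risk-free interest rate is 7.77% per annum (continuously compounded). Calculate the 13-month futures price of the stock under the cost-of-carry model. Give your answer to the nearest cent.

PV(dividends) I = 7.88·e^(−0.0777·9/12) + 12.96·e^(−0.0777·12/12)
I = 7.4339 + 11.9911 = 19.4250
F = (S − I)·e^(rT) = (461.51 − 19.4250) · e^(0.0777·13/12)
= 442.0850 · e^0.084175 = 442.0850 × 1.087819 = HK$480.91

HK$480.91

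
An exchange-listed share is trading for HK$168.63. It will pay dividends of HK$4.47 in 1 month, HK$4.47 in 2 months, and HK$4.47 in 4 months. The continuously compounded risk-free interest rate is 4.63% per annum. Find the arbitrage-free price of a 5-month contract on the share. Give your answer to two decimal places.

HK$158.37

PV(dividends) I = 4.47·e^(−0.0463·1/12) + 4.47·e^(−0.0463·2/12) + 4.47·e^(−0.0463·4/12)
I = 4.4528 + 4.4356 + 4.4015 = 13.2899
F = (S − I)·e^(rT) = (168.63 − 13.2899) · e^(0.0463·5/12)
= 155.3401 · e^0.019292 = 155.3401 × 1.019479 = HK$158.37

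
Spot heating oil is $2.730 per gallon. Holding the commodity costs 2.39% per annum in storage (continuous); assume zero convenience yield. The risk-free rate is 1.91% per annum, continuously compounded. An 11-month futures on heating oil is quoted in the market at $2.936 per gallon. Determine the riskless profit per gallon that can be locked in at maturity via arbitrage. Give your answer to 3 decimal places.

$0.096 per gallon

Fair futures: F* = S·e^(carry·T), with carry = (r + u) = 0.0191 + 0.0239 = 0.0430
F* = 2.730 · e^(0.0430 × 11/12) = 2.730 · e^0.039417 = 2.730 × 1.040204 = $2.8398
Market $2.936 > fair $2.8398: forward overpriced → cash-and-carry (buy spot, short the forward).
At maturity, profit = |F_mkt − F*| = |2.936 − 2.8398| = $0.096 per gallon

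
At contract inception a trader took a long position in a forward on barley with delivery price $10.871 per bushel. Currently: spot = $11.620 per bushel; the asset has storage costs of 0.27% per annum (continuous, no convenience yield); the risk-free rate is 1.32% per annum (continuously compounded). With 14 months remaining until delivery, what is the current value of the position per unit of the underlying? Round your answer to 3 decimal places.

Current fair forward for the remaining 14 months: F = S·e^((r + u)·T), (r + u) = 0.0132 + 0.0027 = 0.0159
F = 11.620 · e^(0.0159 × 14/12) = 11.620 × 1.018723 = 11.8376
Value of long forward = (F − K)·e^(−rT) = (11.8376 − 10.871) · e^(−0.0132·14/12)
= 0.9666 × 0.984718 = 0.952

$0.952 per bushel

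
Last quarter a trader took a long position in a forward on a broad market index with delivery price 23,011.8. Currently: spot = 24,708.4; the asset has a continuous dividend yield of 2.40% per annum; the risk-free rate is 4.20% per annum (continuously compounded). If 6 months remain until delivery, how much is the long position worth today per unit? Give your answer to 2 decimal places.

Current fair forward for the remaining 6 months: F = S·e^((r − q)·T), (r − q) = 0.0420 − 0.0240 = 0.0180
F = 24708.4 · e^(0.0180 × 6/12) = 24708.4 × 1.00904062 = 24931.7793
Value of long forward = (F − K)·e^(−rT) = (24931.7793 − 23011.8) · e^(−0.0420·6/12)
= 1919.9793 × 0.97921896 = 1880.08

1880.08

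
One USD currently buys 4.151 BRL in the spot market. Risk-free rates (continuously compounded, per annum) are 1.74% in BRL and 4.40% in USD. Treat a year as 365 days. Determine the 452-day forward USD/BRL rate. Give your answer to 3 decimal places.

F = S·e^((r_BRL − r_USD)T) = 4.151 · e^((0.0174 − 0.0440) × 452/365)
= 4.151 · e^-0.032940 = 4.151 × 0.967597
F = 4.016 BRL per USD

4.016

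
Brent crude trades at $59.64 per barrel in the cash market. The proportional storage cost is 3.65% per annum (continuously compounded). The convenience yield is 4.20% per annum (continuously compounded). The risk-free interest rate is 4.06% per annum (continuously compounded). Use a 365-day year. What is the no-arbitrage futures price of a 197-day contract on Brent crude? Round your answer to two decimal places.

$60.78 per barrel

Net carry = r + u − y = 0.0406 + 0.0365 − 0.0420 = 0.0351
F = S·e^((r+u−y)T) = 59.64 · e^(0.0351 × 197/365) = 59.64 · e^0.018944
= 59.64 × 1.019125 = $60.78 per barrel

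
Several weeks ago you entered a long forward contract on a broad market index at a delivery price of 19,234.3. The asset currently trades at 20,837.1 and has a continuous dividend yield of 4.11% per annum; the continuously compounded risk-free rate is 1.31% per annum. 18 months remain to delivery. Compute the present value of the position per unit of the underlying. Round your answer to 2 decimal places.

731.25

Current fair forward for the remaining 18 months: F = S·e^((r − q)·T), (r − q) = 0.0131 − 0.0411 = -0.0280
F = 20837.1 · e^(-0.0280 × 18/12) = 20837.1 × 0.95886978 = 19980.0655
Value of long forward = (F − K)·e^(−rT) = (19980.0655 − 19234.3) · e^(−0.0131·18/12)
= 745.7655 × 0.98054180 = 731.25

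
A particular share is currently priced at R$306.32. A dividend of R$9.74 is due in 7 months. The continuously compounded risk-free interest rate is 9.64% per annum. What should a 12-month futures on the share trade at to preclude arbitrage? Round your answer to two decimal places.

R$327.18

PV(dividends) I = 9.74·e^(−0.0964·7/12)
I = 9.2074
F = (S − I)·e^(rT) = (306.32 − 9.2074) · e^(0.0964·12/12)
= 297.1126 · e^0.096400 = 297.1126 × 1.101199 = R$327.18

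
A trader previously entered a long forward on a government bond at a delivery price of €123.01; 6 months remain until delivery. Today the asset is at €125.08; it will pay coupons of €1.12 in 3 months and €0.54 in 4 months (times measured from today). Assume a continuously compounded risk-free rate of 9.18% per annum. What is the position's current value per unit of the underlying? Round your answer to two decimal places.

PV(remaining coupons) I = 1.12·e^(−0.0918·3/12) + 0.54·e^(−0.0918·4/12) = 1.6183
Current forward F = (S − I)·e^(rT) = (125.08 − 1.6183)·e^(0.0918·6/12) = 123.4617 × 1.046970 = 129.2607
Value (long) = (F − K)·e^(−rT) = (129.2607 − 123.01) × 0.955137 = 5.9703
Value = €5.97

€5.97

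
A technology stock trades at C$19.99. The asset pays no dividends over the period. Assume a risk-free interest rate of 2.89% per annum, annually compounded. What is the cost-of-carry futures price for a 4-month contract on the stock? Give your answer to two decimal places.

C$20.18

F = S · (1+r)^T
= 19.99 × 1.009542
F = C$20.18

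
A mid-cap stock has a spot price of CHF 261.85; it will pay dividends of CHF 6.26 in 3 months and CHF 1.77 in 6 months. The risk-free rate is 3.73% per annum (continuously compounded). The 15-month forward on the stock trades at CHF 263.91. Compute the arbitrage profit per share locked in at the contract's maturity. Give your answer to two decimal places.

PV(dividends) I = 6.26·e^(−0.0373·3/12) + 1.77·e^(−0.0373·6/12) = 7.9392
Fair forward F* = (S − I)·e^(rT) = (261.85 − 7.9392)·e^0.046625 = 253.9108 × 1.047729 = 266.0297
Market CHF 263.91 < fair 266.0297: forward underpriced → reverse cash-and-carry (short the stock, invest proceeds at r, pay the dividends, go long the forward).
Profit at T = |F_mkt − F*| = |263.91 − 266.0297| = CHF 2.12 per share

CHF 2.12 per share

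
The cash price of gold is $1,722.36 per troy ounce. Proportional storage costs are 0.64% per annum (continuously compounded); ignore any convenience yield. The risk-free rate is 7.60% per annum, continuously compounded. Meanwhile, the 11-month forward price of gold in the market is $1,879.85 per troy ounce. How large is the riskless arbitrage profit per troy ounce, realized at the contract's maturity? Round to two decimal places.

$22.36 per troy ounce

Fair forward: F* = S·e^(carry·T), with carry = (r + u) = 0.0760 + 0.0064 = 0.0824
F* = 1722.36 · e^(0.0824 × 11/12) = 1722.36 · e^0.07553333 = 1722.36 × 1.07845917 = $1857.4949
Market $1879.85 > fair $1857.4949: forward overpriced → cash-and-carry (buy spot, short the forward).
At maturity, profit = |F_mkt − F*| = |1879.85 − 1857.4949| = $22.36 per troy ounce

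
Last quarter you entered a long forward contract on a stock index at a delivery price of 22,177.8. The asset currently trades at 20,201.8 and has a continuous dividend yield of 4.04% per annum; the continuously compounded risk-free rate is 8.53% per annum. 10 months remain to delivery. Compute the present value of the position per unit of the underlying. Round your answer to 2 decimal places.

-1123.06

Current fair forward for the remaining 10 months: F = S·e^((r − q)·T), (r − q) = 0.0853 − 0.0404 = 0.0449
F = 20201.8 · e^(0.0449 × 10/12) = 20201.8 × 1.03812548 = 20972.0033
Value of long forward = (F − K)·e^(−rT) = (20972.0033 − 22177.8) · e^(−0.0853·10/12)
= -1205.7967 × 0.93138427 = -1123.06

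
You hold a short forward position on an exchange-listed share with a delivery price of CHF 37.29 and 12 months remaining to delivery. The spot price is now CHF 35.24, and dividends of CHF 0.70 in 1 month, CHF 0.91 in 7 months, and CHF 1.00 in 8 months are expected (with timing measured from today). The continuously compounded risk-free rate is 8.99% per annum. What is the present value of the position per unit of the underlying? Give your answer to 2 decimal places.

PV(remaining dividends) I = 0.70·e^(−0.0899·1/12) + 0.91·e^(−0.0899·7/12) + 1.00·e^(−0.0899·8/12) = 2.5001
Current forward F = (S − I)·e^(rT) = (35.24 − 2.5001)·e^(0.0899·12/12) = 32.7399 × 1.094065 = 35.8196
Value (long) = (F − K)·e^(−rT) = (35.8196 − 37.29) × 0.914023 = -1.3440
Short position value = −(long value) = CHF 1.34

CHF 1.34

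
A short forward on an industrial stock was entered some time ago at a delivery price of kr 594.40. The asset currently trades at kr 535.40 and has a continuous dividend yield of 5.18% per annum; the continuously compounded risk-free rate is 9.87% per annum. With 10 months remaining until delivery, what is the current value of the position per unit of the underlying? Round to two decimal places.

kr 34.69

Current fair forward for the remaining 10 months: F = S·e^((r − q)·T), (r − q) = 0.0987 − 0.0518 = 0.0469
F = 535.40 · e^(0.0469 × 10/12) = 535.40 × 1.039857 = 556.7394
Value of long forward = (F − K)·e^(−rT) = (556.7394 − 594.40) · e^(−0.0987·10/12)
= -37.6606 × 0.921042 = -34.69
Short position value = −(long value) = kr 34.69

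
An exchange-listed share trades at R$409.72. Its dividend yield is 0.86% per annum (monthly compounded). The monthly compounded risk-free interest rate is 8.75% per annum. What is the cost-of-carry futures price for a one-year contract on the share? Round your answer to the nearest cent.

R$443.22

F = S · (1+r/12)^(12T) / (1+q/12)^(12T)
= 409.72 × 1.091096 / 1.008634 = 409.72 × 1.081756
F = R$443.22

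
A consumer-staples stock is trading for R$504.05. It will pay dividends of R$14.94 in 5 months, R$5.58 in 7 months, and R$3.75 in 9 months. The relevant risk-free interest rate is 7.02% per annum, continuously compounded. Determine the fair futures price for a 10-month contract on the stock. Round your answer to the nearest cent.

PV(dividends) I = 14.94·e^(−0.0702·5/12) + 5.58·e^(−0.0702·7/12) + 3.75·e^(−0.0702·9/12)
I = 14.5093 + 5.3561 + 3.5577 = 23.4231
F = (S − I)·e^(rT) = (504.05 − 23.4231) · e^(0.0702·10/12)
= 480.6269 · e^0.058500 = 480.6269 × 1.060245 = R$509.58

R$509.58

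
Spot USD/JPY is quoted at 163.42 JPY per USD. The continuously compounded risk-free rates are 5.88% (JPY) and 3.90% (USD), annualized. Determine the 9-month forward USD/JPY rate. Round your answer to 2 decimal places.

165.86

F = S·e^((r_JPY − r_USD)T) = 163.42 · e^((0.0588 − 0.0390) × 9/12)
= 163.42 · e^0.014850 = 163.42 × 1.014961
F = 165.86 JPY per USD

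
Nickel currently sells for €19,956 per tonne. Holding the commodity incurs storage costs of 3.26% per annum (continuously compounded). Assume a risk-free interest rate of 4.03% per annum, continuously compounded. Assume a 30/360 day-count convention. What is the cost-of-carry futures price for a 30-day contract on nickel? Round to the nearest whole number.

€20,078 per tonne

Net carry = r + u − y = 0.0403 + 0.0326 − 0.0000 = 0.0729
F = S·e^((r+u−y)T) = 19956 · e^(0.0729 × 30/360) = 19956 · e^0.006075
= 19956 × 1.006093 = €20,078 per tonne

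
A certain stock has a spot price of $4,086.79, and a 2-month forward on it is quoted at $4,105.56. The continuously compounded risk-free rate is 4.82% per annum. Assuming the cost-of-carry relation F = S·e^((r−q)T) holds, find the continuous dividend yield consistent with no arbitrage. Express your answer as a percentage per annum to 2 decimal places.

2.07%

From F = S·e^((r−q)T): (r − q) = ln(F/S)/T
ln(4105.56/4086.79) = ln(1.004593) = 0.004582
(r − q) = 0.004582 / (2/12) = 0.027492
q = r − ln(F/S)/T = 0.0482 − 0.027492 = 0.020708
q = 2.07%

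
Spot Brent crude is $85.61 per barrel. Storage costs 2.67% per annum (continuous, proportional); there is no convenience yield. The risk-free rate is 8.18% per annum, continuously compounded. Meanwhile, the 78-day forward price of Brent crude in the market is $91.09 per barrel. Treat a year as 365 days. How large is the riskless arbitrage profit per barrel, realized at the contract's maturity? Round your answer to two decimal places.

$3.47 per barrel

Fair forward: F* = S·e^(carry·T), with carry = (r + u) = 0.0818 + 0.0267 = 0.1085
F* = 85.61 · e^(0.1085 × 78/365) = 85.61 · e^0.023186 = 85.61 × 1.023457 = $87.6182
Market $91.09 > fair $87.6182: forward overpriced → cash-and-carry (buy spot, short the forward).
At maturity, profit = |F_mkt − F*| = |91.09 − 87.6182| = $3.47 per barrel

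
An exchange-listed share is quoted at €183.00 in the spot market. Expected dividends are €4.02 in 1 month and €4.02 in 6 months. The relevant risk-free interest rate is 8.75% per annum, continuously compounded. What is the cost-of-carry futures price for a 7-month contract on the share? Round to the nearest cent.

PV(dividends) I = 4.02·e^(−0.0875·1/12) + 4.02·e^(−0.0875·6/12)
I = 3.9908 + 3.8479 = 7.8387
F = (S − I)·e^(rT) = (183.00 − 7.8387) · e^(0.0875·7/12)
= 175.1613 · e^0.051042 = 175.1613 × 1.052367 = €184.33

€184.33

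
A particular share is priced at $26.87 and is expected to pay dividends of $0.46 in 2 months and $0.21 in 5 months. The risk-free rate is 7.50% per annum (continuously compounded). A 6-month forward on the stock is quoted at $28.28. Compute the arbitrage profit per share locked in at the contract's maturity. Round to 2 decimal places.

$1.07 per share

PV(dividends) I = 0.46·e^(−0.0750·2/12) + 0.21·e^(−0.0750·5/12) = 0.6578
Fair forward F* = (S − I)·e^(rT) = (26.87 − 0.6578)·e^0.037500 = 26.2122 × 1.038212 = 27.2138
Market $28.28 > fair 27.2138: forward overpriced → cash-and-carry (borrow at r, buy the stock and collect the dividends, short the forward).
Profit at T = |F_mkt − F*| = |28.28 − 27.2138| = $1.07 per share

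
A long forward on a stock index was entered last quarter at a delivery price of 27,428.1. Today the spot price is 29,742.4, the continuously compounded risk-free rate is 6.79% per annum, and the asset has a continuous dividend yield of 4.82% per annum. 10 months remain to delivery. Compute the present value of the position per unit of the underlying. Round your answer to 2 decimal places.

2652.20

Current fair forward for the remaining 10 months: F = S·e^((r − q)·T), (r − q) = 0.0679 − 0.0482 = 0.0197
F = 29742.4 · e^(0.0197 × 10/12) = 29742.4 × 1.01655216 = 30234.7010
Value of long forward = (F − K)·e^(−rT) = (30234.7010 − 27428.1) · e^(−0.0679·10/12)
= 2806.6010 × 0.94498773 = 2652.20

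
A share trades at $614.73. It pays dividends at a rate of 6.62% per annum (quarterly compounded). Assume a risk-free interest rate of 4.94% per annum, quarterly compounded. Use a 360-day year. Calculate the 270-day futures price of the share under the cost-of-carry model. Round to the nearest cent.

$607.14

F = S · (1+r/4)^(4T) / (1+q/4)^(4T)
= 614.73 × 1.037509 / 1.050476 = 614.73 × 0.987656
F = $607.14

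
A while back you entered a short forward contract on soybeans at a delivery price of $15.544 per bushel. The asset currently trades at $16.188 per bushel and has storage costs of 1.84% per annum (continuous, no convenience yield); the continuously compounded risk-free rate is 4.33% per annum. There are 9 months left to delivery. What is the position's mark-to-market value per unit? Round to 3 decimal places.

Current fair forward for the remaining 9 months: F = S·e^((r + u)·T), (r + u) = 0.0433 + 0.0184 = 0.0617
F = 16.188 · e^(0.0617 × 9/12) = 16.188 × 1.047362 = 16.9547
Value of long forward = (F − K)·e^(−rT) = (16.9547 − 15.544) · e^(−0.0433·9/12)
= 1.4107 × 0.968047 = 1.366
Short position value = −(long value) = -$1.366

-$1.366 per bushel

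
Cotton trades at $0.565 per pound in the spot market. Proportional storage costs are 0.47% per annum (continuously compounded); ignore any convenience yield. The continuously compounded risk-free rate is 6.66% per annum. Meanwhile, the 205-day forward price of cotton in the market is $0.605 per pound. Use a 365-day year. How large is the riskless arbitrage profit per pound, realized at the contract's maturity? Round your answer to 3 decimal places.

Fair forward: F* = S·e^(carry·T), with carry = (r + u) = 0.0666 + 0.0047 = 0.0713
F* = 0.565 · e^(0.0713 × 205/365) = 0.565 · e^0.040045 = 0.565 × 1.040858 = $0.5881
Market $0.605 > fair $0.5881: forward overpriced → cash-and-carry (buy spot, short the forward).
At maturity, profit = |F_mkt − F*| = |0.605 − 0.5881| = $0.017 per pound

$0.017 per pound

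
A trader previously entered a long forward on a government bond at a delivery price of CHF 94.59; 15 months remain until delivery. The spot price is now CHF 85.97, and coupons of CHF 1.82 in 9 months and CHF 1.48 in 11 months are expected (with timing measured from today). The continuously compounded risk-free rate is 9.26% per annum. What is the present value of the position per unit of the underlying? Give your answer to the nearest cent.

PV(remaining coupons) I = 1.82·e^(−0.0926·9/12) + 1.48·e^(−0.0926·11/12) = 3.0574
Current forward F = (S − I)·e^(rT) = (85.97 − 3.0574)·e^(0.0926·15/12) = 82.9126 × 1.122715 = 93.0872
Value (long) = (F − K)·e^(−rT) = (93.0872 − 94.59) × 0.890698 = -1.3385
Value = -CHF 1.34

-CHF 1.34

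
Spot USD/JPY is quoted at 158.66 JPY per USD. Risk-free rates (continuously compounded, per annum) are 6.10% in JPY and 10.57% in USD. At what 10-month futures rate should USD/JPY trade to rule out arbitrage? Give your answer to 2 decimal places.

F = S·e^((r_JPY − r_USD)T) = 158.66 · e^((0.0610 − 0.1057) × 10/12)
= 158.66 · e^-0.037250 = 158.66 × 0.963435
F = 152.86 JPY per USD

152.86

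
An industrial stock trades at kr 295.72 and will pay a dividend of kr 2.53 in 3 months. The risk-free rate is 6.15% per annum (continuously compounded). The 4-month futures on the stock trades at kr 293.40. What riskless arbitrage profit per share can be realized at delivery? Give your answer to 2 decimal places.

kr 5.90 per share

PV(dividends) I = 2.53·e^(−0.0615·3/12) = 2.4914
Fair futures F* = (S − I)·e^(rT) = (295.72 − 2.4914)·e^0.020500 = 293.2286 × 1.020712 = 299.3020
Market kr 293.40 < fair 299.3020: forward underpriced → reverse cash-and-carry (short the stock, invest proceeds at r, pay the dividends, go long the forward).
Profit at T = |F_mkt − F*| = |293.40 − 299.3020| = kr 5.90 per share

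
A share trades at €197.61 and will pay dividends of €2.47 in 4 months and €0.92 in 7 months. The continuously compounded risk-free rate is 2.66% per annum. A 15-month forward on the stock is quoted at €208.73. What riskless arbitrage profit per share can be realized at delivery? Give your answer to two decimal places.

PV(dividends) I = 2.47·e^(−0.0266·4/12) + 0.92·e^(−0.0266·7/12) = 3.3540
Fair forward F* = (S − I)·e^(rT) = (197.61 − 3.3540)·e^0.033250 = 194.2560 × 1.033809 = 200.8236
Market €208.73 > fair 200.8236: forward overpriced → cash-and-carry (borrow at r, buy the stock and collect the dividends, short the forward).
Profit at T = |F_mkt − F*| = |208.73 − 200.8236| = €7.91 per share

€7.91 per share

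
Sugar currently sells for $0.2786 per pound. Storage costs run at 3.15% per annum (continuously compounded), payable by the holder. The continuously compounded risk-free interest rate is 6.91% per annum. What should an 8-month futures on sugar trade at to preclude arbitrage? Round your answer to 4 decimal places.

Net carry = r + u − y = 0.0691 + 0.0315 − 0.0000 = 0.1006
F = S·e^((r+u−y)T) = 0.2786 · e^(0.1006 × 8/12) = 0.2786 · e^0.067067
= 0.2786 × 1.069367 = $0.2979 per pound

$0.2979 per pound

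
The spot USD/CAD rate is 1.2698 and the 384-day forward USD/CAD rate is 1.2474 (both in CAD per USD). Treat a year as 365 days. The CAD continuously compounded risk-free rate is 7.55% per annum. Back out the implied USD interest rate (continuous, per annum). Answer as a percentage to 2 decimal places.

F = S·e^((r_CAD − r_USD)T) ⇒ r_USD = r_CAD − ln(F/S)/T
ln(1.2474/1.2698) = -0.017798; /(384/365) = -0.016917
r_USD = 0.0755 + 0.016917 = 0.092417
r_USD = 9.24%

9.24%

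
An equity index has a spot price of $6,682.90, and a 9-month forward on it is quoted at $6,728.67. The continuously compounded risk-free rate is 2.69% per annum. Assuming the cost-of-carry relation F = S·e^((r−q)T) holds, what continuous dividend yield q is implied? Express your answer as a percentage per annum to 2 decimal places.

From F = S·e^((r−q)T): (r − q) = ln(F/S)/T
ln(6728.67/6682.90) = ln(1.006849) = 0.006826
(r − q) = 0.006826 / (9/12) = 0.009101
q = r − ln(F/S)/T = 0.0269 − 0.009101 = 0.017799
q = 1.78%

1.78%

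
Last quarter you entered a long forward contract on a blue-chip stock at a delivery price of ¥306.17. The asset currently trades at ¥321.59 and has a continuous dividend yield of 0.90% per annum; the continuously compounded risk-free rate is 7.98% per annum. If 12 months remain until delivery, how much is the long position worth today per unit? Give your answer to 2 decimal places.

Current fair forward for the remaining 12 months: F = S·e^((r − q)·T), (r − q) = 0.0798 − 0.0090 = 0.0708
F = 321.59 · e^(0.0708 × 12/12) = 321.59 × 1.073367 = 345.1841
Value of long forward = (F − K)·e^(−rT) = (345.1841 − 306.17) · e^(−0.0798·12/12)
= 39.0141 × 0.923301 = 36.02

¥36.02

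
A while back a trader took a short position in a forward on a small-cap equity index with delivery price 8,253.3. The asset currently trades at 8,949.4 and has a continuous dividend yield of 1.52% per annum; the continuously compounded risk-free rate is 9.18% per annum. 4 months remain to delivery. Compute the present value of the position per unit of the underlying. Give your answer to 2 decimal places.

-899.60

Current fair forward for the remaining 4 months: F = S·e^((r − q)·T), (r − q) = 0.0918 − 0.0152 = 0.0766
F = 8949.4 · e^(0.0766 × 4/12) = 8949.4 × 1.02586210 = 9180.8503
Value of long forward = (F − K)·e^(−rT) = (9180.8503 − 8253.3) · e^(−0.0918·4/12)
= 927.5503 × 0.96986344 = 899.60
Short position value = −(long value) = -899.60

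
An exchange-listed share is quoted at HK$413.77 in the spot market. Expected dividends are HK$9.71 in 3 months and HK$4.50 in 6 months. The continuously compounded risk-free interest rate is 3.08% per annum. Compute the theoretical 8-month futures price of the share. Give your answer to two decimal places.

HK$408.00

PV(dividends) I = 9.71·e^(−0.0308·3/12) + 4.50·e^(−0.0308·6/12)
I = 9.6355 + 4.4312 = 14.0667
F = (S − I)·e^(rT) = (413.77 − 14.0667) · e^(0.0308·8/12)
= 399.7033 · e^0.020533 = 399.7033 × 1.020745 = HK$408.00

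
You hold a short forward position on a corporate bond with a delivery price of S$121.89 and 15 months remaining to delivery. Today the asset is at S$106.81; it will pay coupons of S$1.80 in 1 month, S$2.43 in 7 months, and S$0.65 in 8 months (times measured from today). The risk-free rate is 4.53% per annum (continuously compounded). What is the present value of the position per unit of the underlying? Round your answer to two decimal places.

S$13.16

PV(remaining coupons) I = 1.80·e^(−0.0453·1/12) + 2.43·e^(−0.0453·7/12) + 0.65·e^(−0.0453·8/12) = 4.7905
Current forward F = (S − I)·e^(rT) = (106.81 − 4.7905)·e^(0.0453·15/12) = 102.0195 × 1.058259 = 107.9631
Value (long) = (F − K)·e^(−rT) = (107.9631 − 121.89) × 0.944948 = -13.1602
Short position value = −(long value) = S$13.16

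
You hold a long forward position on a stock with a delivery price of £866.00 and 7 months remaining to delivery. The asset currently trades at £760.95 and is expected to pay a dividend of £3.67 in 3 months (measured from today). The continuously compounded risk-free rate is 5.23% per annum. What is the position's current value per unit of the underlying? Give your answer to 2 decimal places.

PV(remaining dividends) I = 3.67·e^(−0.0523·3/12) = 3.6223
Current forward F = (S − I)·e^(rT) = (760.95 − 3.6223)·e^(0.0523·7/12) = 757.3277 × 1.030978 = 780.7882
Value (long) = (F − K)·e^(−rT) = (780.7882 − 866.00) × 0.969952 = -82.6514
Value = -£82.65

-£82.65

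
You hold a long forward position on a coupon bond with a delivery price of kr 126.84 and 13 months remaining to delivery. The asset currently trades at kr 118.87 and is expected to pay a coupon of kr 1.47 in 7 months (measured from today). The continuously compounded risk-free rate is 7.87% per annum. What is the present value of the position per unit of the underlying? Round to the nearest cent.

kr 0.99

PV(remaining coupons) I = 1.47·e^(−0.0787·7/12) = 1.4040
Current forward F = (S − I)·e^(rT) = (118.87 − 1.4040)·e^(0.0787·13/12) = 117.4660 × 1.088998 = 127.9202
Value (long) = (F − K)·e^(−rT) = (127.9202 − 126.84) × 0.918275 = 0.9919
Value = kr 0.99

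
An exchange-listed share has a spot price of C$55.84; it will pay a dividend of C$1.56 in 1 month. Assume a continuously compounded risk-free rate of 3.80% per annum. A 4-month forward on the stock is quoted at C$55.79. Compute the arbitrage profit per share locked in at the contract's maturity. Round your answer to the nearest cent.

PV(dividends) I = 1.56·e^(−0.0380·1/12) = 1.5551
Fair forward F* = (S − I)·e^(rT) = (55.84 − 1.5551)·e^0.012667 = 54.2849 × 1.012748 = 54.9769
Market C$55.79 > fair 54.9769: forward overpriced → cash-and-carry (borrow at r, buy the stock and collect the dividends, short the forward).
Profit at T = |F_mkt − F*| = |55.79 − 54.9769| = C$0.81 per share

C$0.81 per share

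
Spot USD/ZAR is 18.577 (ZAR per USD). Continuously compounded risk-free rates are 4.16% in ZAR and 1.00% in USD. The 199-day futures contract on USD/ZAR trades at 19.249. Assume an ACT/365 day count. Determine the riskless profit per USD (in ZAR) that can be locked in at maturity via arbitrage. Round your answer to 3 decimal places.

0.349 per USD (in ZAR)

Fair futures: F* = S·e^(carry·T), with carry = (r_ZAR − r_USD) = 0.0416 − 0.0100 = 0.0316
F* = 18.577 · e^(0.0316 × 199/365) = 18.577 · e^0.017228 = 18.577 × 1.017377 = 18.8998
Market 19.249 > fair 18.8998: forward overpriced → cash-and-carry (buy spot, short the forward).
At maturity, profit = |F_mkt − F*| = |19.249 − 18.8998| = 0.349 per USD (in ZAR)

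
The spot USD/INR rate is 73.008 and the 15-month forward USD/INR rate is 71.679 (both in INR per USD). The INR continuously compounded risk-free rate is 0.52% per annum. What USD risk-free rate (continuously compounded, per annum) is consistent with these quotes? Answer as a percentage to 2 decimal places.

1.99%

F = S·e^((r_INR − r_USD)T) ⇒ r_USD = r_INR − ln(F/S)/T
ln(71.679/73.008) = -0.018371; /(15/12) = -0.014697
r_USD = 0.0052 + 0.014697 = 0.019897
r_USD = 1.99%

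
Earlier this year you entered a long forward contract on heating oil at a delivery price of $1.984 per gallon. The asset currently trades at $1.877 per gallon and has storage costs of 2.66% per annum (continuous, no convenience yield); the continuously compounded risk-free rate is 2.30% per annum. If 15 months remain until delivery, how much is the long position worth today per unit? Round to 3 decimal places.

$0.013 per gallon

Current fair forward for the remaining 15 months: F = S·e^((r + u)·T), (r + u) = 0.0230 + 0.0266 = 0.0496
F = 1.877 · e^(0.0496 × 15/12) = 1.877 × 1.063962 = 1.9971
Value of long forward = (F − K)·e^(−rT) = (1.9971 − 1.984) · e^(−0.0230·15/12)
= 0.0131 × 0.971659 = 0.013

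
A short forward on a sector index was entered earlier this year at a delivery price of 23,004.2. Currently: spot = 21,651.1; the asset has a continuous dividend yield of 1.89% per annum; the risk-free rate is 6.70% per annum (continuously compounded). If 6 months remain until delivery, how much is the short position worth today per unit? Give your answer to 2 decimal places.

Current fair forward for the remaining 6 months: F = S·e^((r − q)·T), (r − q) = 0.0670 − 0.0189 = 0.0481
F = 21651.1 · e^(0.0481 × 6/12) = 21651.1 × 1.02434153 = 22178.1209
Value of long forward = (F − K)·e^(−rT) = (22178.1209 − 23004.2) · e^(−0.0670·6/12)
= -826.0791 × 0.96705491 = -798.86
Short position value = −(long value) = 798.86

798.86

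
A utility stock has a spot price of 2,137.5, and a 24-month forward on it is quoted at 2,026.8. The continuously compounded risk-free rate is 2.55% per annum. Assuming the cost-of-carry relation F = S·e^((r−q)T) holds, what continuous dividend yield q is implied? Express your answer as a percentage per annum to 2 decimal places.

From F = S·e^((r−q)T): (r − q) = ln(F/S)/T
ln(2026.8/2137.5) = ln(0.948211) = -0.053178
(r − q) = -0.053178 / (24/12) = -0.026589
q = r − ln(F/S)/T = 0.0255 + 0.026589 = 0.052089
q = 5.21%

5.21%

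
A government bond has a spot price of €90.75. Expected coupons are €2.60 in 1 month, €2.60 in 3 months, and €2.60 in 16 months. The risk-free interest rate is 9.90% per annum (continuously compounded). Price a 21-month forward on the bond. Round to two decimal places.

€99.12

PV(coupons) I = 2.60·e^(−0.0990·1/12) + 2.60·e^(−0.0990·3/12) + 2.60·e^(−0.0990·16/12)
I = 2.5786 + 2.5364 + 2.2785 = 7.3935
F = (S − I)·e^(rT) = (90.75 − 7.3935) · e^(0.0990·21/12)
= 83.3565 · e^0.173250 = 83.3565 × 1.189163 = €99.12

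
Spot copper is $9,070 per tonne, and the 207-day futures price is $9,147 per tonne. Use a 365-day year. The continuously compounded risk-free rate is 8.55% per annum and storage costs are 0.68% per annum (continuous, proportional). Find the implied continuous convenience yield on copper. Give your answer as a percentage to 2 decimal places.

7.74%

F = S·e^((r+u−y)T) ⇒ (r+u−y) = ln(F/S)/T
ln(9147/9070) = 0.008454; /T ⇒ 0.014907
y = r + u − ln(F/S)/T = 0.0855 + 0.0068 − 0.014907 = 0.077393
y = 7.74%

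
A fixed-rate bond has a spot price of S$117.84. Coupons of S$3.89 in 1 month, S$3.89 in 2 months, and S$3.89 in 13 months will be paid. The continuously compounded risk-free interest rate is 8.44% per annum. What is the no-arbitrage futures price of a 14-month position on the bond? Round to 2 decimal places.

S$117.62

PV(coupons) I = 3.89·e^(−0.0844·1/12) + 3.89·e^(−0.0844·2/12) + 3.89·e^(−0.0844·13/12)
I = 3.8627 + 3.8357 + 3.5501 = 11.2485
F = (S − I)·e^(rT) = (117.84 − 11.2485) · e^(0.0844·14/12)
= 106.5915 · e^0.098467 = 106.5915 × 1.103478 = S$117.62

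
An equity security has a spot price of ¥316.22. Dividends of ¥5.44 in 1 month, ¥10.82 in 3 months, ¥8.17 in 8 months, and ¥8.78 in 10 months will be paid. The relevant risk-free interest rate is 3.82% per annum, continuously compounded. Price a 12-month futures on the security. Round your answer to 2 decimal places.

PV(dividends) I = 5.44·e^(−0.0382·1/12) + 10.82·e^(−0.0382·3/12) + 8.17·e^(−0.0382·8/12) + 8.78·e^(−0.0382·10/12)
I = 5.4227 + 10.7172 + 7.9646 + 8.5049 = 32.6094
F = (S − I)·e^(rT) = (316.22 − 32.6094) · e^(0.0382·12/12)
= 283.6106 · e^0.038200 = 283.6106 × 1.038939 = ¥294.65

¥294.65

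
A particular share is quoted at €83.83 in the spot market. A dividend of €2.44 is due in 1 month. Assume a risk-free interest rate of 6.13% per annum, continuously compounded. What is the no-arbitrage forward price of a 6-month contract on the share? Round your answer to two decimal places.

PV(dividends) I = 2.44·e^(−0.0613·1/12)
I = 2.4276
F = (S − I)·e^(rT) = (83.83 − 2.4276) · e^(0.0613·6/12)
= 81.4024 · e^0.030650 = 81.4024 × 1.031125 = €83.94

€83.94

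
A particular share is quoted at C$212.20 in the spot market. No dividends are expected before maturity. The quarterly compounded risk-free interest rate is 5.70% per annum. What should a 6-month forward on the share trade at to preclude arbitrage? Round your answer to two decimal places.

C$218.29

F = S · (1+r/4)^(4T)
= 212.20 × 1.028703
F = C$218.29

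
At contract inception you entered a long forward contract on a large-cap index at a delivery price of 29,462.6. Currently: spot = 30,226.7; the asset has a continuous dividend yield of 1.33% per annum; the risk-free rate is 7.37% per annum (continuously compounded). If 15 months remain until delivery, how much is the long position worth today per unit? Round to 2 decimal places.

2858.70

Current fair forward for the remaining 15 months: F = S·e^((r − q)·T), (r − q) = 0.0737 − 0.0133 = 0.0604
F = 30226.7 · e^(0.0604 × 15/12) = 30226.7 × 1.07842323 = 32597.1754
Value of long forward = (F − K)·e^(−rT) = (32597.1754 − 29462.6) · e^(−0.0737·15/12)
= 3134.5754 × 0.91199114 = 2858.70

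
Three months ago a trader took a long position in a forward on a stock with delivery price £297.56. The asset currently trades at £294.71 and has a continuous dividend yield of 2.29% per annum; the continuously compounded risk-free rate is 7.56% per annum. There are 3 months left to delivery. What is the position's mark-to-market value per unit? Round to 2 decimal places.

Current fair forward for the remaining 3 months: F = S·e^((r − q)·T), (r − q) = 0.0756 − 0.0229 = 0.0527
F = 294.71 · e^(0.0527 × 3/12) = 294.71 × 1.013262 = 298.6184
Value of long forward = (F − K)·e^(−rT) = (298.6184 − 297.56) · e^(−0.0756·3/12)
= 1.0584 × 0.981277 = 1.04

£1.04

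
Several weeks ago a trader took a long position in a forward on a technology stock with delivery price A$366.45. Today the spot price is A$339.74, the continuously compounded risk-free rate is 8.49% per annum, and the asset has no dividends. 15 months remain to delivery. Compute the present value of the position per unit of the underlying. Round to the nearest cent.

Current fair forward for the remaining 15 months: F = S·e^(r·T), r = 0.0849
F = 339.74 · e^(0.0849 × 15/12) = 339.74 × 1.111961 = 377.7776
Value of long forward = (F − K)·e^(−rT) = (377.7776 − 366.45) · e^(−0.0849·15/12)
= 11.3276 × 0.899312 = 10.19

A$10.19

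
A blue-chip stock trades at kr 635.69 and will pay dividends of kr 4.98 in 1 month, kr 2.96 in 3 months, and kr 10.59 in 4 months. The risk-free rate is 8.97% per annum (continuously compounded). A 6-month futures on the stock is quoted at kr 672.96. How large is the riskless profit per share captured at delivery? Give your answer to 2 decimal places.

kr 27.06 per share

PV(dividends) I = 4.98·e^(−0.0897·1/12) + 2.96·e^(−0.0897·3/12) + 10.59·e^(−0.0897·4/12) = 18.1153
Fair futures F* = (S − I)·e^(rT) = (635.69 − 18.1153)·e^0.044850 = 617.5747 × 1.045871 = 645.9035
Market kr 672.96 > fair 645.9035: forward overpriced → cash-and-carry (borrow at r, buy the stock and collect the dividends, short the forward).
Profit at T = |F_mkt − F*| = |672.96 − 645.9035| = kr 27.06 per share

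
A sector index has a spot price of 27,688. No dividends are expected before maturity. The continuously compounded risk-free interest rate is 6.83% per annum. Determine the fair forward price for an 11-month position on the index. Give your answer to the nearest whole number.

29,477

F = S·e^(rT) = 27688 · e^(0.0683 × 11/12)
= 27688 · e^0.062608 = 27688 × 1.064609
F = 29,477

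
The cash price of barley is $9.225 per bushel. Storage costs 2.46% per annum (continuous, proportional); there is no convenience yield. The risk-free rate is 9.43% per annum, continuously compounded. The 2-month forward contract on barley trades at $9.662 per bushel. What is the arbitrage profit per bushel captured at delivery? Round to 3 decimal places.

$0.252 per bushel

Fair forward: F* = S·e^(carry·T), with carry = (r + u) = 0.0943 + 0.0246 = 0.1189
F* = 9.225 · e^(0.1189 × 2/12) = 9.225 · e^0.019817 = 9.225 × 1.020015 = $9.4096
Market $9.662 > fair $9.4096: forward overpriced → cash-and-carry (buy spot, short the forward).
At maturity, profit = |F_mkt − F*| = |9.662 − 9.4096| = $0.252 per bushel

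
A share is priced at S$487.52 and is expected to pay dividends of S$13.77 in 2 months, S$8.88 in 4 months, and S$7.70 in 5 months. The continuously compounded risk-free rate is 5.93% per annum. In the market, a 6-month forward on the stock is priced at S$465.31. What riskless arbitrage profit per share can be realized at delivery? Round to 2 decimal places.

S$6.13 per share

PV(dividends) I = 13.77·e^(−0.0593·2/12) + 8.88·e^(−0.0593·4/12) + 7.70·e^(−0.0593·5/12) = 29.8528
Fair forward F* = (S − I)·e^(rT) = (487.52 − 29.8528)·e^0.029650 = 457.6672 × 1.030094 = 471.4402
Market S$465.31 < fair 471.4402: forward underpriced → reverse cash-and-carry (short the stock, invest proceeds at r, pay the dividends, go long the forward).
Profit at T = |F_mkt − F*| = |465.31 − 471.4402| = S$6.13 per share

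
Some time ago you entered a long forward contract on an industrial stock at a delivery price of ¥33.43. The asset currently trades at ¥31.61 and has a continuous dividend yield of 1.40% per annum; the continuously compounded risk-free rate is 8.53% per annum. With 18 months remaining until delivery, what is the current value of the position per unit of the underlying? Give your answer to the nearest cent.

¥1.54

Current fair forward for the remaining 18 months: F = S·e^((r − q)·T), (r − q) = 0.0853 − 0.0140 = 0.0713
F = 31.61 · e^(0.0713 × 18/12) = 31.61 × 1.112879 = 35.1781
Value of long forward = (F − K)·e^(−rT) = (35.1781 − 33.43) · e^(−0.0853·18/12)
= 1.7481 × 0.879897 = 1.54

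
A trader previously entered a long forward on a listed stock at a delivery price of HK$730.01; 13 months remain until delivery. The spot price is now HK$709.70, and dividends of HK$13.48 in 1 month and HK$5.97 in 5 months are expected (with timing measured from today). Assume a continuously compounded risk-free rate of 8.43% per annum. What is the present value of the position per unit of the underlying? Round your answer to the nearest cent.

PV(remaining dividends) I = 13.48·e^(−0.0843·1/12) + 5.97·e^(−0.0843·5/12) = 19.1496
Current forward F = (S − I)·e^(rT) = (709.70 − 19.1496)·e^(0.0843·13/12) = 690.5504 × 1.095625 = 756.5843
Value (long) = (F − K)·e^(−rT) = (756.5843 − 730.01) × 0.912721 = 24.2549
Value = HK$24.25

HK$24.25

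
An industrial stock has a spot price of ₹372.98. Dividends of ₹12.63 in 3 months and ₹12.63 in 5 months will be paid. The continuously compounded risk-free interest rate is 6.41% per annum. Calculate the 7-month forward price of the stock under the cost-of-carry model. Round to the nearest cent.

PV(dividends) I = 12.63·e^(−0.0641·3/12) + 12.63·e^(−0.0641·5/12)
I = 12.4292 + 12.2971 = 24.7263
F = (S − I)·e^(rT) = (372.98 − 24.7263) · e^(0.0641·7/12)
= 348.2537 · e^0.037392 = 348.2537 × 1.038100 = ₹361.52

₹361.52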